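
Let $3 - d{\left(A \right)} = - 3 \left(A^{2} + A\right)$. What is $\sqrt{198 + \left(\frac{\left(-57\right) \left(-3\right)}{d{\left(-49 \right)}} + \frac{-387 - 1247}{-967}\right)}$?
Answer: $\frac{\sqrt{1033963679441069}}{2275351} \approx 14.132$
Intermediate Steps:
$d{\left(A \right)} = 3 + 3 A + 3 A^{2}$ ($d{\left(A \right)} = 3 - - 3 \left(A^{2} + A\right) = 3 - - 3 \left(A + A^{2}\right) = 3 - \left(- 3 A - 3 A^{2}\right) = 3 + \left(3 A + 3 A^{2}\right) = 3 + 3 A + 3 A^{2}$)
$\sqrt{198 + \left(\frac{\left(-57\right) \left(-3\right)}{d{\left(-49 \right)}} + \frac{-387 - 1247}{-967}\right)} = \sqrt{198 + \left(\frac{\left(-57\right) \left(-3\right)}{3 + 3 \left(-49\right) + 3 \left(-49\right)^{2}} + \frac{-387 - 1247}{-967}\right)} = \sqrt{198 + \left(\frac{171}{3 - 147 + 3 \cdot 2401} - - \frac{1634}{967}\right)} = \sqrt{198 + \left(\frac{171}{3 - 147 + 7203} + \frac{1634}{967}\right)} = \sqrt{198 + \left(\frac{171}{7059} + \frac{1634}{967}\right)} = \sqrt{198 + \left(171 \cdot \frac{1}{7059} + \frac{1634}{967}\right)} = \sqrt{198 + \left(\frac{57}{2353} + \frac{1634}{967}\right)} = \sqrt{198 + \frac{3899921}{2275351}} = \sqrt{\frac{454419419}{2275351}} = \frac{\sqrt{1033963679441069}}{2275351}$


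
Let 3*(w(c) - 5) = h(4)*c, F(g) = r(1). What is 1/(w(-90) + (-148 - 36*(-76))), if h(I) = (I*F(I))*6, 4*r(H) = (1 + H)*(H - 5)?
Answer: 1/4033 ≈ 0.00024795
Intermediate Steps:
r(H) = (1 + H)*(-5 + H)/4 (r(H) = ((1 + H)*(H - 5))/4 = ((1 + H)*(-5 + H))/4 = (1 + H)*(-5 + H)/4)
F(g) = -2 (F(g) = -5/4 - 1*1 + (¼)*1² = -5/4 - 1 + (¼)*1 = -5/4 - 1 + ¼ = -2)
h(I) = -12*I (h(I) = (I*(-2))*6 = -2*I*6 = -12*I)
w(c) = 5 - 16*c (w(c) = 5 + ((-12*4)*c)/3 = 5 + (-48*c)/3 = 5 - 16*c)
1/(w(-90) + (-148 - 36*(-76))) = 1/((5 - 16*(-90)) + (-148 - 36*(-76))) = 1/((5 + 1440) + (-148 + 2736)) = 1/(1445 + 2588) = 1/4033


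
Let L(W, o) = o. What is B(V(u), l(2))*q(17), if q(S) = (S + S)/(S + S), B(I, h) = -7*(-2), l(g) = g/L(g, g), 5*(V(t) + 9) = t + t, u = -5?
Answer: 14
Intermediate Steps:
V(t) = -9 + 2*t/5 (V(t) = -9 + (t + t)/5 = -9 + (2*t)/5 = -9 + 2*t/5)
l(g) = 1 (l(g) = g/g = 1)
B(I, h) = 14
q(S) = 1 (q(S) = (2*S)/((2*S)) = (2*S)*(1/(2*S)) = 1)
B(V(u), l(2))*q(17) = 14*1 = 14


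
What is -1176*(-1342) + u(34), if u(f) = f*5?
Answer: 1578362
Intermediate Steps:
u(f) = 5*f
-1176*(-1342) + u(34) = -1176*(-1342) + 5*34 = 1578192 + 170 = 1578362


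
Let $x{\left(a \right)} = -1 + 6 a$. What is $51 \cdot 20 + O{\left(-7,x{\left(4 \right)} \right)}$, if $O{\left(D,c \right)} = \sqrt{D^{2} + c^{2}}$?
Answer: $1020 + 17 \sqrt{2} \approx 1044.0$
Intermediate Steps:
$51 \cdot 20 + O{\left(-7,x{\left(4 \right)} \right)} = 51 \cdot 20 + \sqrt{\left(-7\right)^{2} + \left(-1 + 6 \cdot 4\right)^{2}} = 1020 + \sqrt{49 + \left(-1 + 24\right)^{2}} = 1020 + \sqrt{49 + 23^{2}} = 1020 + \sqrt{49 + 529} = 1020 + \sqrt{578} = 1020 + 17 \sqrt{2}$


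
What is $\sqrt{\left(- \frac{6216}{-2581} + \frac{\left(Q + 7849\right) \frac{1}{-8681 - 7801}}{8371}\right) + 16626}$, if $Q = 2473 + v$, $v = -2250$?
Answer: $\frac{\sqrt{527158485108802503003019566}}{178051345791} \approx 128.95$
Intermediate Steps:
$Q = 223$ ($Q = 2473 - 2250 = 223$)
$\sqrt{\left(- \frac{6216}{-2581} + \frac{\left(Q + 7849\right) \frac{1}{-8681 - 7801}}{8371}\right) + 16626} = \sqrt{\left(- \frac{6216}{-2581} + \frac{\left(223 + 7849\right) \frac{1}{-8681 - 7801}}{8371}\right) + 16626} = \sqrt{\left(\left(-6216\right) \left(- \frac{1}{2581}\right) + \frac{8072}{-16482} \cdot \frac{1}{8371}\right) + 16626} = \sqrt{\left(\frac{6216}{2581} + 8072 \left(- \frac{1}{16482}\right) \frac{1}{8371}\right) + 16626} = \sqrt{\left(\frac{6216}{2581} - \frac{4036}{68985411}\right) + 16626} = \sqrt{\frac{428802897860}{178051345791} + 16626} = \sqrt{\frac{2960710478019026}{178051345791}} = \frac{\sqrt{527158485108802503003019566}}{178051345791}$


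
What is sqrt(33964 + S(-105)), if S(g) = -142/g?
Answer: sqrt(374468010)/105 ≈ 184.30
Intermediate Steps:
sqrt(33964 + S(-105)) = sqrt(33964 - 142/(-105)) = sqrt(33964 - 142*(-1/105)) = sqrt(33964 + 142/105) = sqrt(3566362/105) = sqrt(374468010)/105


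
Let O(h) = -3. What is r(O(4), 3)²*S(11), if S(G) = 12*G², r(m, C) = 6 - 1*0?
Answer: 52272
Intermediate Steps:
r(m, C) = 6 (r(m, C) = 6 + 0 = 6)
r(O(4), 3)²*S(11) = 6²*(12*11²) = 36*(12*121) = 36*1452 = 52272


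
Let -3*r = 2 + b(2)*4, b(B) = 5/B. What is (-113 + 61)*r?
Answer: 208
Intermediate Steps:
r = -4 (r = -(2 + (5/2)*4)/3 = -(2 + 10)/3 = -1/3*12 = -4)
(-113 + 61)*r = (-113 + 61)*(-4) = -52*(-4) = 208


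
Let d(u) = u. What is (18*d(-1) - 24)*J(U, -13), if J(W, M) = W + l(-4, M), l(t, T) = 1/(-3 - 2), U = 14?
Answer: -2898/5 ≈ -579.60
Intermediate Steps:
l(t, T) = -⅕ (l(t, T) = 1/(-5) = -⅕)
J(W, M) = -⅕ + W (J(W, M) = W - ⅕ = -⅕ + W)
(18*d(-1) - 24)*J(U, -13) = (18*(-1) - 24)*(-⅕ + 14) = (-18 - 24)*(69/5) = -42*69/5 = -2898/5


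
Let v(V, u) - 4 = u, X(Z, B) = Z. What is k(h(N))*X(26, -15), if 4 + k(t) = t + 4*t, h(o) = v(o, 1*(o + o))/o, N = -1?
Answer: -364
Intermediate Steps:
v(V, u) = 4 + u
h(o) = (4 + 2*o)/o (h(o) = (4 + 1*(o + o))/o = (4 + 1*(2*o))/o = (4 + 2*o)/o)
k(t) = -4 + 5*t (k(t) = -4 + (t + 4*t) = -4 + 5*t)
k(h(N))*X(26, -15) = (-4 + 5*(2 + 4/(-1)))*26 = (-4 + 5*(2 + 4*(-1)))*26 = (-4 + 5*(2 - 4))*26 = (-4 + 5*(-2))*26 = (-4 - 10)*26 = -14*26 = -364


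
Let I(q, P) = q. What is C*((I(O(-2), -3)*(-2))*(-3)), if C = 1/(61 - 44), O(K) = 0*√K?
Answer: 0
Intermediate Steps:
O(K) = 0
C = 1/17 ≈ 0.058824
C*((I(O(-2), -3)*(-2))*(-3)) = ((0*(-2))*(-3))/17 = (0*(-3))/17 = (1/17)*0 = 0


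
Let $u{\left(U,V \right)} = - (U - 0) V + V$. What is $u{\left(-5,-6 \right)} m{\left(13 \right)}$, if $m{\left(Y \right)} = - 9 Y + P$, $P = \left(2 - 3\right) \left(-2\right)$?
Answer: $4140$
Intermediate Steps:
$P = 2$ ($P = \left(2 + \left(-3 + 0\right)\right) \left(-2\right) = \left(2 - 3\right) \left(-2\right) = \left(-1\right) \left(-2\right) = 2$)
$u{\left(U,V \right)} = V - U V$ ($u{\left(U,V \right)} = - (U + 0) V + V = - U V + V = V - U V$)
$m{\left(Y \right)} = 2 - 9 Y$ ($m{\left(Y \right)} = - 9 Y + 2 = 2 - 9 Y$)
$u{\left(-5,-6 \right)} m{\left(13 \right)} = - 6 \left(1 - -5\right) \left(2 - 117\right) = - 6 \left(1 + 5\right) \left(2 - 117\right) = \left(-6\right) 6 \left(-115\right) = \left(-36\right) \left(-115\right) = 4140$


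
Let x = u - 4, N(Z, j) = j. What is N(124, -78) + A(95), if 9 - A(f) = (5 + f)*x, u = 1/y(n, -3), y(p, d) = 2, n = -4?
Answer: 281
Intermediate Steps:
u = 1/2 ≈ 0.50000
x = -7/2 (x = 1/2 - 4 = -7/2 ≈ -3.5000)
A(f) = 53/2 + 7*f/2 (A(f) = 9 - (5 + f)*(-7)/2 = 9 - (-35/2 - 7*f/2) = 9 + (35/2 + 7*f/2) = 53/2 + 7*f/2)
N(124, -78) + A(95) = -78 + (53/2 + (7/2)*95) = -78 + (53/2 + 665/2) = -78 + 359 = 281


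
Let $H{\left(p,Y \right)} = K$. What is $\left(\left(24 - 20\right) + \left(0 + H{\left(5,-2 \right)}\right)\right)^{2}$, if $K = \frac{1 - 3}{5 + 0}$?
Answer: $\frac{324}{25} \approx 12.96$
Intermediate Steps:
$K = - \frac{2}{5} \approx -0.4$
$H{\left(p,Y \right)} = - \frac{2}{5}$
$\left(\left(24 - 20\right) + \left(0 + H{\left(5,-2 \right)}\right)\right)^{2} = \left(\left(24 - 20\right) + \left(0 - \frac{2}{5}\right)\right)^{2} = \left(4 - \frac{2}{5}\right)^{2} = \left(\frac{18}{5}\right)^{2} = \frac{324}{25}$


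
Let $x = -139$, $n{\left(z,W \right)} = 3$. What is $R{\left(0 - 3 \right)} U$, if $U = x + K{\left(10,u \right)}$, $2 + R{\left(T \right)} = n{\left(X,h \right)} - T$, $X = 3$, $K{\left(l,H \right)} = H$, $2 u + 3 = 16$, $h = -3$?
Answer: $-530$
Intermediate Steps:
$u = \frac{13}{2}$ ($u = - \frac{3}{2} + \frac{1}{2} \cdot 16 = - \frac{3}{2} + 8 = \frac{13}{2} \approx 6.5$)
$R{\left(T \right)} = 1 - T$ ($R{\left(T \right)} = -2 - \left(-3 + T\right) = 1 - T$)
$U = - \frac{265}{2}$ ($U = -139 + \frac{13}{2} = - \frac{265}{2} \approx -132.5$)
$R{\left(0 - 3 \right)} U = \left(1 - \left(0 - 3\right)\right) \left(- \frac{265}{2}\right) = \left(1 - -3\right) \left(- \frac{265}{2}\right) = \left(1 + 3\right) \left(- \frac{265}{2}\right) = 4 \left(- \frac{265}{2}\right) = -530$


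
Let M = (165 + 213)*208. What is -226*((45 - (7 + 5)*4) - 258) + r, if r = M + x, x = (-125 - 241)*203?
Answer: 63312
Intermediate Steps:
M = 78624 (M = 378*208 = 78624)
x = -74298 (x = -366*203 = -74298)
r = 4326 (r = 78624 - 74298 = 4326)
-226*((45 - (7 + 5)*4) - 258) + r = -226*((45 - (7 + 5)*4) - 258) + 4326 = -226*((45 - 12*4) - 258) + 4326 = -226*((45 - 1*48) - 258) + 4326 = -226*((45 - 48) - 258) + 4326 = -226*(-3 - 258) + 4326 = -226*(-261) + 4326 = 58986 + 4326 = 63312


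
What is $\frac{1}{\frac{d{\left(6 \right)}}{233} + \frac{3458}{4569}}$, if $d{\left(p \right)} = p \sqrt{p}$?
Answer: $\frac{428872296489}{322332942710} - \frac{14592156939 \sqrt{6}}{322332942710} \approx 1.2196$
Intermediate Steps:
$d{\left(p \right)} = p^{\frac{3}{2}}$
$\frac{1}{\frac{d{\left(6 \right)}}{233} + \frac{3458}{4569}} = \frac{1}{\frac{6^{\frac{3}{2}}}{233} + \frac{3458}{4569}} = \frac{1}{6 \sqrt{6} \cdot \frac{1}{233} + 3458 \cdot \frac{1}{4569}} = \frac{1}{\frac{6 \sqrt{6}}{233} + \frac{3458}{4569}} = \frac{1}{\frac{3458}{4569} + \frac{6 \sqrt{6}}{233}}$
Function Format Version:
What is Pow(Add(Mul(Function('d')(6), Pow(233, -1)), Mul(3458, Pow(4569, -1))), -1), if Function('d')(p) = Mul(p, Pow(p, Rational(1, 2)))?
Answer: Add(Rational(428872296489, 322332942710), Mul(Rational(-14592156939, 322332942710), Pow(6, Rational(1, 2)))) ≈ 1.2196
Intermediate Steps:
Function('d')(p) = Pow(p, Rational(3, 2))
Pow(Add(Mul(Function('d')(6), Pow(233, -1)), Mul(3458, Pow(4569, -1))), -1) = Pow(Add(Mul(Pow(6, Rational(3, 2)), Pow(233, -1)), Mul(3458, Pow(4569, -1))), -1) = Pow(Add(Mul(Mul(6, Pow(6, Rational(1, 2))), Rational(1, 233)), Mul(3458, Rational(1, 4569))), -1) = Pow(Add(Mul(Rational(6, 233), Pow(6, Rational(1, 2))), Rational(3458, 4569)), -1) = Pow(Add(Rational(3458, 4569), Mul(Rational(6, 233), Pow(6, Rational(1, 2)))), -1)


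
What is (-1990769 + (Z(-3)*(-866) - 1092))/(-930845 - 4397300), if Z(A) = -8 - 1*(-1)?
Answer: 1985799/5328145 ≈ 0.37270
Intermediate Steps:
Z(A) = -7 (Z(A) = -8 + 1 = -7)
(-1990769 + (Z(-3)*(-866) - 1092))/(-930845 - 4397300) = (-1990769 + (-7*(-866) - 1092))/(-930845 - 4397300) = (-1990769 + (6062 - 1092))/(-5328145) = (-1990769 + 4970)*(-1/5328145) = -1985799*(-1/5328145) = 1985799/5328145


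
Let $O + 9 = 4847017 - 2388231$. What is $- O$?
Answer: $-2458777$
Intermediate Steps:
$O = 2458777$ ($O = -9 + \left(4847017 - 2388231\right) = -9 + 2458786 = 2458777$)
$- O = \left(-1\right) 2458777 = -2458777$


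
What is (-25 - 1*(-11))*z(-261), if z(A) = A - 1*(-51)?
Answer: 2940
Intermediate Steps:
z(A) = 51 + A (z(A) = A + 51 = 51 + A)
(-25 - 1*(-11))*z(-261) = (-25 - 1*(-11))*(51 - 261) = (-25 + 11)*(-210) = -14*(-210) = 2940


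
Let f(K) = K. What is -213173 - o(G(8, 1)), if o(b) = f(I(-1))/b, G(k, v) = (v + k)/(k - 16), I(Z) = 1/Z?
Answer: -1918565/9 ≈ -2.1317e+5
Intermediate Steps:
G(k, v) = (k + v)/(-16 + k)
o(b) = -1/b (o(b) = 1/((-1)*b) = -1/b)
-213173 - o(G(8, 1)) = -213173 - (-1)/((8 + 1)/(-16 + 8)) = -213173 - (-1)/(9/(-8)) = -213173 - (-1)/((-1/8*9)) = -213173 - (-1)/(-9/8) = -213173 - (-1)*(-8)/9 = -213173 - 1*8/9 = -213173 - 8/9 = -1918565/9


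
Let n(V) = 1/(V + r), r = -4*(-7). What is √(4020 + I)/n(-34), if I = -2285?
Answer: -6*√1735 ≈ -249.92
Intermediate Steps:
r = 28
n(V) = 1/(28 + V) (n(V) = 1/(V + 28) = 1/(28 + V))
√(4020 + I)/n(-34) = √(4020 - 2285)/(1/(28 - 34)) = √1735/(1/(-6)) = √1735/(-⅙) = √1735*(-6) = -6*√1735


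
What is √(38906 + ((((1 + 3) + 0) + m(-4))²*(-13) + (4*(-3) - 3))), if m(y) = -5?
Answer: √38878 ≈ 197.18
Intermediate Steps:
√(38906 + ((((1 + 3) + 0) + m(-4))²*(-13) + (4*(-3) - 3))) = √(38906 + ((((1 + 3) + 0) - 5)²*(-13) + (4*(-3) - 3))) = √(38906 + (((4 + 0) - 5)²*(-13) + (-12 - 3))) = √(38906 + ((4 - 5)²*(-13) - 15)) = √(38906 + ((-1)²*(-13) - 15)) = √(38906 + (1*(-13) - 15)) = √(38906 + (-13 - 15)) = √(38906 - 28) = √38878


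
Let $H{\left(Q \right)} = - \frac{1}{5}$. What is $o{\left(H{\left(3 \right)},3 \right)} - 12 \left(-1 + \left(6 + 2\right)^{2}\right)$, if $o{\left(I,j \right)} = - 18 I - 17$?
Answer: $- \frac{3847}{5} \approx -769.4$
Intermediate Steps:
$H{\left(Q \right)} = - \frac{1}{5}$ ($H{\left(Q \right)} = \left(-1\right) \frac{1}{5} = - \frac{1}{5}$)
$o{\left(I,j \right)} = -17 - 18 I$
$o{\left(H{\left(3 \right)},3 \right)} - 12 \left(-1 + \left(6 + 2\right)^{2}\right) = \left(-17 - - \frac{18}{5}\right) - 12 \left(-1 + \left(6 + 2\right)^{2}\right) = \left(-17 + \frac{18}{5}\right) - 12 \left(-1 + 8^{2}\right) = - \frac{67}{5} - 12 \left(-1 + 64\right) = - \frac{67}{5} - 12 \cdot 63 = - \frac{67}{5} - 756 = - \frac{3847}{5}$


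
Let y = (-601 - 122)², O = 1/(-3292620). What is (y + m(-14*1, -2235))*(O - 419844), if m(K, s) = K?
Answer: -144518858139169583/658524 ≈ -2.1946e+11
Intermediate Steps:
O = -1/3292620 ≈ -3.0371e-7
y = 522729 (y = (-723)² = 522729)
(y + m(-14*1, -2235))*(O - 419844) = (522729 - 14*1)*(-1/3292620 - 419844) = (522729 - 14)*(-1382386751281/3292620) = 522715*(-1382386751281/3292620) = -144518858139169583/658524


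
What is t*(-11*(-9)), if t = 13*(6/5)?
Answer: 7722/5 ≈ 1544.4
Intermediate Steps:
t = 78/5 (t = 13*(6*(⅕)) = 13*(6/5) = 78/5 ≈ 15.600)
t*(-11*(-9)) = 78*(-11*(-9))/5 = (78/5)*99 = 7722/5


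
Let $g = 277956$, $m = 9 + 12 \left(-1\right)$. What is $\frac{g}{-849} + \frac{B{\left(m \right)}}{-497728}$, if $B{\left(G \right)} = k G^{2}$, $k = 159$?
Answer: $- \frac{46115899629}{140857024} \approx -327.4$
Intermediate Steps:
$m = -3$ ($m = 9 - 12 = -3$)
$B{\left(G \right)} = 159 G^{2}$
$\frac{g}{-849} + \frac{B{\left(m \right)}}{-497728} = \frac{277956}{-849} + \frac{159 \left(-3\right)^{2}}{-497728} = 277956 \left(- \frac{1}{849}\right) + 159 \cdot 9 \left(- \frac{1}{497728}\right) = - \frac{92652}{283} + 1431 \left(- \frac{1}{497728}\right) = - \frac{92652}{283} - \frac{1431}{497728} = - \frac{46115899629}{140857024}$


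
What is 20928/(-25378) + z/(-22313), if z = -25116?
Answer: 85213692/283129657 ≈ 0.30097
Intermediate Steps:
20928/(-25378) + z/(-22313) = 20928/(-25378) - 25116/(-22313) = 20928*(-1/25378) - 25116*(-1/22313) = -10464/12689 + 25116/22313 = 85213692/283129657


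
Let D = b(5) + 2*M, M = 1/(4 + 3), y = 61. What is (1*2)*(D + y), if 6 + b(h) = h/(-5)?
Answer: 760/7 ≈ 108.57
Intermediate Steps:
b(h) = -6 - h/5 (b(h) = -6 + h/(-5) = -6 + h*(-1/5) = -6 - h/5)
M = 1/7 ≈ 0.14286
D = -47/7 (D = (-6 - 1/5*5) + 2*(1/7) = (-6 - 1) + 2/7 = -7 + 2/7 = -47/7 ≈ -6.7143)
(1*2)*(D + y) = (1*2)*(-47/7 + 61) = 2*(380/7) = 760/7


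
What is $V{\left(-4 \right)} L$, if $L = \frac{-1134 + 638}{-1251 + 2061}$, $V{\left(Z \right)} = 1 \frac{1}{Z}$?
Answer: $\frac{62}{405} \approx 0.15309$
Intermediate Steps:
$V{\left(Z \right)} = \frac{1}{Z}$
$L = - \frac{248}{405}$ ($L = - \frac{496}{810} = \left(-496\right) \frac{1}{810} = - \frac{248}{405} \approx -0.61235$)
$V{\left(-4 \right)} L = \frac{1}{-4} \left(- \frac{248}{405}\right) = \left(- \frac{1}{4}\right) \left(- \frac{248}{405}\right) = \frac{62}{405}$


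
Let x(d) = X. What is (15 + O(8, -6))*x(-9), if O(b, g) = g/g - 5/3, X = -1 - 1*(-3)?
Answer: 86/3 ≈ 28.667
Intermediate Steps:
X = 2 (X = -1 + 3 = 2)
x(d) = 2
O(b, g) = -2/3 (O(b, g) = 1 - 5*1/3 = 1 - 5/3 = -2/3)
(15 + O(8, -6))*x(-9) = (15 - 2/3)*2 = (43/3)*2 = 86/3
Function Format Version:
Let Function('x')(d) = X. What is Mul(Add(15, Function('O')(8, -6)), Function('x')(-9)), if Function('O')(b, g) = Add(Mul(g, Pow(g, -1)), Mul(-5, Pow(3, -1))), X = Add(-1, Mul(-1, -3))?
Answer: Rational(86, 3) ≈ 28.667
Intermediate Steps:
X = 2 (X = Add(-1, 3) = 2)
Function('x')(d) = 2
Function('O')(b, g) = Rational(-2, 3) (Function('O')(b, g) = Add(1, Mul(-5, Rational(1, 3))) = Add(1, Rational(-5, 3)) = Rational(-2, 3))
Mul(Add(15, Function('O')(8, -6)), Function('x')(-9)) = Mul(Add(15, Rational(-2, 3)), 2) = Mul(Rational(43, 3), 2) = Rational(86, 3)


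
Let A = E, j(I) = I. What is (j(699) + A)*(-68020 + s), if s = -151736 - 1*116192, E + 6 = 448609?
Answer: -150942108296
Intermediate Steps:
E = 448603 (E = -6 + 448609 = 448603)
A = 448603
s = -267928 (s = -151736 - 116192 = -267928)
(j(699) + A)*(-68020 + s) = (699 + 448603)*(-68020 - 267928) = 449302*(-335948) = -150942108296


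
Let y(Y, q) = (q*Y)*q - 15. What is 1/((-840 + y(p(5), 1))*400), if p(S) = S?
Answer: -1/340000 ≈ -2.9412e-6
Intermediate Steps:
y(Y, q) = -15 + Y*q**2 (y(Y, q) = (Y*q)*q - 15 = Y*q**2 - 15 = -15 + Y*q**2)
1/((-840 + y(p(5), 1))*400) = 1/(-840 + (-15 + 5*1**2)*400) = (1/400)/(-840 + (-15 + 5*1)) = (1/400)/(-840 + (-15 + 5)) = (1/400)/(-840 - 10) = (1/400)/(-850) = -1/850*1/400 = -1/340000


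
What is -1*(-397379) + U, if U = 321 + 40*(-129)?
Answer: 392540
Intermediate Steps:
U = -4839 (U = 321 - 5160 = -4839)
-1*(-397379) + U = -1*(-397379) - 4839 = 397379 - 4839 = 392540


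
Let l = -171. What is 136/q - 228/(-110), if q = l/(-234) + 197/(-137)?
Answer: -2396054/12595 ≈ -190.24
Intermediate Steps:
q = -2519/3562 (q = -171/(-234) + 197/(-137) = -171*(-1/234) + 197*(-1/137) = 19/26 - 197/137 = -2519/3562 ≈ -0.70719)
136/q - 228/(-110) = 136/(-2519/3562) - 228/(-110) = 136*(-3562/2519) - 228*(-1/110) = -484432/2519 + 114/55 = -2396054/12595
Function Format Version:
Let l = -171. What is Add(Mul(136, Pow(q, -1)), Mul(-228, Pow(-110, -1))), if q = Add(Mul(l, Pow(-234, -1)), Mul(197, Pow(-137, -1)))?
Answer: Rational(-2396054, 12595) ≈ -190.24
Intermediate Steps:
q = Rational(-2519, 3562) (q = Add(Mul(-171, Pow(-234, -1)), Mul(197, Pow(-137, -1))) = Add(Mul(-171, Rational(-1, 234)), Mul(197, Rational(-1, 137))) = Add(Rational(19, 26), Rational(-197, 137)) = Rational(-2519, 3562) ≈ -0.70719)
Add(Mul(136, Pow(q, -1)), Mul(-228, Pow(-110, -1))) = Add(Mul(136, Pow(Rational(-2519, 3562), -1)), Mul(-228, Pow(-110, -1))) = Add(Mul(136, Rational(-3562, 2519)), Mul(-228, Rational(-1, 110))) = Add(Rational(-484432, 2519), Rational(114, 55)) = Rational(-2396054, 12595)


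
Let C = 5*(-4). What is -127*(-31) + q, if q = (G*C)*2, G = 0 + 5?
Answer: 3737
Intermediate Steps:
G = 5
C = -20
q = -200 (q = (5*(-20))*2 = -100*2 = -200)
-127*(-31) + q = -127*(-31) - 200 = 3937 - 200 = 3737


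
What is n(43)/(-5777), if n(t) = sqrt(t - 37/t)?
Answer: -2*sqrt(19479)/248411 ≈ -0.0011237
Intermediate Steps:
n(43)/(-5777) = sqrt(43 - 37/43)/(-5777) = sqrt(43 - 37*1/43)*(-1/5777) = sqrt(43 - 37/43)*(-1/5777) = sqrt(1812/43)*(-1/5777) = (2*sqrt(19479)/43)*(-1/5777) = -2*sqrt(19479)/248411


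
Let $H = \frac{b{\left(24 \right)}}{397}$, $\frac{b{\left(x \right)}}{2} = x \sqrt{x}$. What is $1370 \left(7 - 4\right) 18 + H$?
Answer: $73980 + \frac{96 \sqrt{6}}{397} \approx 73981.0$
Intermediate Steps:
$b{\left(x \right)} = 2 x^{\frac{3}{2}}$ ($b{\left(x \right)} = 2 x \sqrt{x} = 2 x^{\frac{3}{2}}$)
$H = \frac{96 \sqrt{6}}{397}$ ($H = \frac{2 \cdot 24^{\frac{3}{2}}}{397} = 2 \cdot 48 \sqrt{6} \cdot \frac{1}{397} = 96 \sqrt{6} \cdot \frac{1}{397} = \frac{96 \sqrt{6}}{397} \approx 0.59232$)
$1370 \left(7 - 4\right) 18 + H = 1370 \left(7 - 4\right) 18 + \frac{96 \sqrt{6}}{397} = 1370 \cdot 3 \cdot 18 + \frac{96 \sqrt{6}}{397} = 1370 \cdot 54 + \frac{96 \sqrt{6}}{397} = 73980 + \frac{96 \sqrt{6}}{397}$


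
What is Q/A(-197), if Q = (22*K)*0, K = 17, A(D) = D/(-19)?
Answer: 0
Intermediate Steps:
A(D) = -D/19 (A(D) = D*(-1/19) = -D/19)
Q = 0 (Q = (22*17)*0 = 374*0 = 0)
Q/A(-197) = 0/((-1/19*(-197))) = 0/(197/19) = 0*(19/197) = 0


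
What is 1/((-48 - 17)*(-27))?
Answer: 1/1755 ≈ 0.00056980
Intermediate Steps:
1/((-48 - 17)*(-27)) = 1/(-65*(-27)) = 1/1755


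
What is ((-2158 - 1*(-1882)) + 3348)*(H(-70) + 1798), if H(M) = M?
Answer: 5308416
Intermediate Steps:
((-2158 - 1*(-1882)) + 3348)*(H(-70) + 1798) = ((-2158 - 1*(-1882)) + 3348)*(-70 + 1798) = ((-2158 + 1882) + 3348)*1728 = (-276 + 3348)*1728 = 3072*1728 = 5308416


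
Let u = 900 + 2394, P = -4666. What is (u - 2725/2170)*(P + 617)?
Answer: -5786227499/434 ≈ -1.3332e+7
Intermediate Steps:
u = 3294
(u - 2725/2170)*(P + 617) = (3294 - 2725/2170)*(-4666 + 617) = (3294 - 2725*1/2170)*(-4049) = (3294 - 545/434)*(-4049) = (1429051/434)*(-4049) = -5786227499/434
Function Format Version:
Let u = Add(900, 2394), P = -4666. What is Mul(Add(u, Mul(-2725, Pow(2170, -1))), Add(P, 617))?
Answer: Rational(-5786227499, 434) ≈ -1.3332e+7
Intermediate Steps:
u = 3294
Mul(Add(u, Mul(-2725, Pow(2170, -1))), Add(P, 617)) = Mul(Add(3294, Mul(-2725, Pow(2170, -1))), Add(-4666, 617)) = Mul(Add(3294, Mul(-2725, Rational(1, 2170))), -4049) = Mul(Add(3294, Rational(-545, 434)), -4049) = Mul(Rational(1429051, 434), -4049) = Rational(-5786227499, 434)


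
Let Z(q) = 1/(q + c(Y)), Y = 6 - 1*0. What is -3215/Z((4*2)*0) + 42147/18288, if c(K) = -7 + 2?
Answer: 32669083/2032 ≈ 16077.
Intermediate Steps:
Y = 6 (Y = 6 + 0 = 6)
c(K) = -5
Z(q) = 1/(-5 + q) (Z(q) = 1/(q - 5) = 1/(-5 + q))
-3215/Z((4*2)*0) + 42147/18288 = -3215/(1/(-5 + (4*2)*0)) + 42147/18288 = -3215/(1/(-5 + 8*0)) + 42147*(1/18288) = -3215/(1/(-5 + 0)) + 4683/2032 = -3215/(1/(-5)) + 4683/2032 = -3215/(-1/5) + 4683/2032 = -3215*(-5) + 4683/2032 = 16075 + 4683/2032 = 32669083/2032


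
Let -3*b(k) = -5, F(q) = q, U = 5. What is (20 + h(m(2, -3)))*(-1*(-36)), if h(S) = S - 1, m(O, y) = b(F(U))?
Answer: 744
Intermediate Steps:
b(k) = 5/3 (b(k) = -⅓*(-5) = 5/3)
m(O, y) = 5/3
h(S) = -1 + S
(20 + h(m(2, -3)))*(-1*(-36)) = (20 + (-1 + 5/3))*(-1*(-36)) = (20 + ⅔)*36 = (62/3)*36 = 744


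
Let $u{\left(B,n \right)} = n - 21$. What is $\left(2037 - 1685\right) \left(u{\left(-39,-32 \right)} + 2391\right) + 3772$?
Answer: $826748$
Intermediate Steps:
$u{\left(B,n \right)} = -21 + n$
$\left(2037 - 1685\right) \left(u{\left(-39,-32 \right)} + 2391\right) + 3772 = \left(2037 - 1685\right) \left(\left(-21 - 32\right) + 2391\right) + 3772 = 352 \left(-53 + 2391\right) + 3772 = 352 \cdot 2338 + 3772 = 822976 + 3772 = 826748$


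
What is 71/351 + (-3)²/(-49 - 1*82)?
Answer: 6142/45981 ≈ 0.13358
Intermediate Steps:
71/351 + (-3)²/(-49 - 1*82) = 71*(1/351) + 9/(-49 - 82) = 71/351 + 9/(-131) = 71/351 + 9*(-1/131) = 71/351 - 9/131 = 6142/45981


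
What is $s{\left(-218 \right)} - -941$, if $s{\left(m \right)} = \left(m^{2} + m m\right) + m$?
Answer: $95771$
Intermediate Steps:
$s{\left(m \right)} = m + 2 m^{2}$ ($s{\left(m \right)} = \left(m^{2} + m^{2}\right) + m = 2 m^{2} + m = m + 2 m^{2}$)
$s{\left(-218 \right)} - -941 = - 218 \left(1 + 2 \left(-218\right)\right) - -941 = - 218 \left(1 - 436\right) + 941 = \left(-218\right) \left(-435\right) + 941 = 94830 + 941 = 95771$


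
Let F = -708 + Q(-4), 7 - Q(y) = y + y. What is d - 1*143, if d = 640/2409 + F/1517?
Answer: -523285336/3654453 ≈ -143.19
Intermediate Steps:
Q(y) = 7 - 2*y (Q(y) = 7 - (y + y) = 7 - 2*y)
F = -693 (F = -708 + (7 - 2*(-4)) = -708 + (7 + 8) = -708 + 15 = -693)
d = -698557/3654453 (d = 640/2409 - 693/1517 = -698557/3654453 ≈ -0.19115)
d - 1*143 = -698557/3654453 - 1*143 = -698557/3654453 - 143 = -523285336/3654453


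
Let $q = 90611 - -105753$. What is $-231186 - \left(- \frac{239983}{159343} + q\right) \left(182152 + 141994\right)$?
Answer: $- \frac{10142237423801672}{159343} \approx -6.365 \cdot 10^{10}$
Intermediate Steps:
$q = 196364$ ($q = 90611 + 105753 = 196364$)
$-231186 - \left(- \frac{239983}{159343} + q\right) \left(182152 + 141994\right) = -231186 - \left(- \frac{239983}{159343} + 196364\right) \left(182152 + 141994\right) = -231186 - \left(\left(-239983\right) \frac{1}{159343} + 196364\right) 324146 = -231186 - \left(- \frac{239983}{159343} + 196364\right) 324146 = -231186 - \frac{31288988869}{159343} \cdot 324146 = -231186 - \frac{10142200585930874}{159343} = - \frac{10142237423801672}{159343}$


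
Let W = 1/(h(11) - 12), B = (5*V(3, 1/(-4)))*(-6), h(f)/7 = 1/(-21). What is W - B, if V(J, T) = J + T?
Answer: 6099/74 ≈ 82.419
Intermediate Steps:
h(f) = -⅓ (h(f) = 7/(-21) = 7*(-1/21) = -⅓)
B = -165/2 (B = (5*(3 + 1/(-4)))*(-6) = (5*(3 - ¼))*(-6) = (5*(11/4))*(-6) = (55/4)*(-6) = -165/2 ≈ -82.500)
W = -3/37 (W = 1/(-⅓ - 12) = 1/(-37/3) = -3/37 ≈ -0.081081)
W - B = -3/37 - 1*(-165/2) = -3/37 + 165/2 = 6099/74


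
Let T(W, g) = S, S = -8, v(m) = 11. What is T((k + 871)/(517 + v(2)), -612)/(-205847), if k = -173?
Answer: 8/205847 ≈ 3.8864e-5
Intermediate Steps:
T(W, g) = -8
T((k + 871)/(517 + v(2)), -612)/(-205847) = -8/(-205847) = -8*(-1/205847) = 8/205847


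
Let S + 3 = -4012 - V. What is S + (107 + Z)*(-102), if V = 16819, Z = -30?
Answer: -28688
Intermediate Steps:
S = -20834 (S = -3 + (-4012 - 1*16819) = -3 + (-4012 - 16819) = -3 - 20831 = -20834)
S + (107 + Z)*(-102) = -20834 + (107 - 30)*(-102) = -20834 + 77*(-102) = -20834 - 7854 = -28688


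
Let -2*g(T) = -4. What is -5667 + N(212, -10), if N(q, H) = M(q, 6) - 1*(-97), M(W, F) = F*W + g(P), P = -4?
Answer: -4296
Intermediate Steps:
g(T) = 2 (g(T) = -½*(-4) = 2)
M(W, F) = 2 + F*W (M(W, F) = F*W + 2 = 2 + F*W)
N(q, H) = 99 + 6*q (N(q, H) = (2 + 6*q) - 1*(-97) = (2 + 6*q) + 97 = 99 + 6*q)
-5667 + N(212, -10) = -5667 + (99 + 6*212) = -5667 + (99 + 1272) = -5667 + 1371 = -4296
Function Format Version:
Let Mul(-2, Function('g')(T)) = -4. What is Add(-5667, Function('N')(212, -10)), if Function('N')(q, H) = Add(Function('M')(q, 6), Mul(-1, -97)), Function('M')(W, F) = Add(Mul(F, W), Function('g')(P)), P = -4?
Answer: -4296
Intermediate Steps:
Function('g')(T) = 2 (Function('g')(T) = Mul(Rational(-1, 2), -4) = 2)
Function('M')(W, F) = Add(2, Mul(F, W)) (Function('M')(W, F) = Add(Mul(F, W), 2) = Add(2, Mul(F, W)))
Function('N')(q, H) = Add(99, Mul(6, q)) (Function('N')(q, H) = Add(Add(2, Mul(6, q)), Mul(-1, -97)) = Add(Add(2, Mul(6, q)), 97) = Add(99, Mul(6, q)))
Add(-5667, Function('N')(212, -10)) = Add(-5667, Add(99, Mul(6, 212))) = Add(-5667, Add(99, 1272)) = Add(-5667, 1371) = -4296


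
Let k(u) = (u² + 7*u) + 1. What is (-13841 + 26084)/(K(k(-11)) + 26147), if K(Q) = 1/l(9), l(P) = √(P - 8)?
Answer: 4081/8716 ≈ 0.46822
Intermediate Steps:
l(P) = √(-8 + P)
k(u) = 1 + u² + 7*u
K(Q) = 1 (K(Q) = 1/(√(-8 + 9)) = 1/(√1) = 1/1 = 1)
(-13841 + 26084)/(K(k(-11)) + 26147) = (-13841 + 26084)/(1 + 26147) = 12243/26148 = 12243*(1/26148) = 4081/8716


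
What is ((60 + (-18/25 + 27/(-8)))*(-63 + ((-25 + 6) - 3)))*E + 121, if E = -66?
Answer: 6274961/20 ≈ 3.1375e+5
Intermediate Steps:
((60 + (-18/25 + 27/(-8)))*(-63 + ((-25 + 6) - 3)))*E + 121 = ((60 + (-18/25 + 27/(-8)))*(-63 + ((-25 + 6) - 3)))*(-66) + 121 = ((60 + (-18*1/25 + 27*(-⅛)))*(-63 + (-19 - 3)))*(-66) + 121 = ((60 + (-18/25 - 27/8))*(-63 - 22))*(-66) + 121 = ((60 - 819/200)*(-85))*(-66) + 121 = ((11181/200)*(-85))*(-66) + 121 = -190077/40*(-66) + 121 = 6272541/20 + 121 = 6274961/20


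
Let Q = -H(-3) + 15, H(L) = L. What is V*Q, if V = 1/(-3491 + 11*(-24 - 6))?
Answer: -18/3821 ≈ -0.0047108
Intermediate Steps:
Q = 18 (Q = -1*(-3) + 15 = 3 + 15 = 18)
V = -1/3821 (V = 1/(-3491 + 11*(-30)) = 1/(-3491 - 330) = 1/(-3821) = -1/3821 ≈ -0.00026171)
V*Q = -1/3821*18 = -18/3821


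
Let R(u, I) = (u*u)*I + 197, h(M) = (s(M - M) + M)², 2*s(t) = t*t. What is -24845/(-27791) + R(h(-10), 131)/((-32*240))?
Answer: -36220875227/213434880 ≈ -169.70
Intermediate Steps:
s(t) = t²/2 (s(t) = (t*t)/2 = t²/2)
h(M) = M² (h(M) = ((M - M)²/2 + M)² = ((½)*0² + M)² = ((½)*0 + M)² = (0 + M)² = M²)
R(u, I) = 197 + I*u² (R(u, I) = u²*I + 197 = I*u² + 197 = 197 + I*u²)
-24845/(-27791) + R(h(-10), 131)/((-32*240)) = -24845/(-27791) + (197 + 131*((-10)²)²)/((-32*240)) = -24845*(-1/27791) + (197 + 131*100²)/(-7680) = 24845/27791 + (197 + 131*10000)*(-1/7680) = 24845/27791 + (197 + 1310000)*(-1/7680) = 24845/27791 + 1310197*(-1/7680) = 24845/27791 - 1310197/7680 = -36220875227/213434880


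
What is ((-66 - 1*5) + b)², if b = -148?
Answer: 47961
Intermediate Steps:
((-66 - 1*5) + b)² = ((-66 - 1*5) - 148)² = ((-66 - 5) - 148)² = (-71 - 148)² = (-219)² = 47961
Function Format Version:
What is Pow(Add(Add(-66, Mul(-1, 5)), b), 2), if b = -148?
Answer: 47961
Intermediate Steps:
Pow(Add(Add(-66, Mul(-1, 5)), b), 2) = Pow(Add(Add(-66, Mul(-1, 5)), -148), 2) = Pow(Add(Add(-66, -5), -148), 2) = Pow(Add(-71, -148), 2) = Pow(-219, 2) = 47961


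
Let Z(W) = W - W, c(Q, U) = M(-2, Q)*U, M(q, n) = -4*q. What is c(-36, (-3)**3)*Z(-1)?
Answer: 0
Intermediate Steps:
c(Q, U) = 8*U (c(Q, U) = (-4*(-2))*U = 8*U)
Z(W) = 0
c(-36, (-3)**3)*Z(-1) = (8*(-3)**3)*0 = (8*(-27))*0 = -216*0 = 0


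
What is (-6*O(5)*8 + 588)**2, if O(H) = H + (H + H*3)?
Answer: 374544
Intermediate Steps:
O(H) = 5*H (O(H) = H + (H + 3*H) = H + 4*H = 5*H)
(-6*O(5)*8 + 588)**2 = (-30*5*8 + 588)**2 = (-6*25*8 + 588)**2 = (-150*8 + 588)**2 = (-1200 + 588)**2 = (-612)**2 = 374544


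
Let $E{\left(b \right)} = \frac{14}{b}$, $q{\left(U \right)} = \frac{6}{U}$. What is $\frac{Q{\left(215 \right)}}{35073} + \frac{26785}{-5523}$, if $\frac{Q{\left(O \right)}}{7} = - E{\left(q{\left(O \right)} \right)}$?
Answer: $- \frac{958825240}{193708179} \approx -4.9498$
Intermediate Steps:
$Q{\left(O \right)} = - \frac{49 O}{3}$ ($Q{\left(O \right)} = 7 \left(- \frac{14}{6 \frac{1}{O}}\right) = 7 \left(- 14 \frac{O}{6}\right) = 7 \left(- \frac{7 O}{3}\right) = - \frac{49 O}{3}$)
$\frac{Q{\left(215 \right)}}{35073} + \frac{26785}{-5523} = \frac{\left(- \frac{49}{3}\right) 215}{35073} + \frac{26785}{-5523} = \left(- \frac{10535}{3}\right) \frac{1}{35073} + 26785 \left(- \frac{1}{5523}\right) = - \frac{10535}{105219} - \frac{26785}{5523} = - \frac{958825240}{193708179}$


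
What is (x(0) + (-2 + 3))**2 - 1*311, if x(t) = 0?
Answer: -310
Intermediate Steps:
(x(0) + (-2 + 3))**2 - 1*311 = (0 + (-2 + 3))**2 - 1*311 = (0 + 1)**2 - 311 = 1**2 - 311 = 1 - 311 = -310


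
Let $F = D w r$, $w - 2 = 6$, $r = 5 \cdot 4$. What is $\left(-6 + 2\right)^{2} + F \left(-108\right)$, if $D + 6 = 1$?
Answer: $86416$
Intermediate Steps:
$D = -5$ ($D = -6 + 1 = -5$)
$r = 20$
$w = 8$ ($w = 2 + 6 = 8$)
$F = -800$ ($F = \left(-5\right) 8 \cdot 20 = \left(-40\right) 20 = -800$)
$\left(-6 + 2\right)^{2} + F \left(-108\right) = \left(-6 + 2\right)^{2} - -86400 = \left(-4\right)^{2} + 86400 = 16 + 86400 = 86416$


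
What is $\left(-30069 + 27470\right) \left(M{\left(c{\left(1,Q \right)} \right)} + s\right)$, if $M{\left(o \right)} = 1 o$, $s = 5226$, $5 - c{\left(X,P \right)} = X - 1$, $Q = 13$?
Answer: $-13595369$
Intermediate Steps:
$c{\left(X,P \right)} = 6 - X$ ($c{\left(X,P \right)} = 5 - \left(X - 1\right) = 5 - \left(-1 + X\right) = 6 - X$)
$M{\left(o \right)} = o$
$\left(-30069 + 27470\right) \left(M{\left(c{\left(1,Q \right)} \right)} + s\right) = \left(-30069 + 27470\right) \left(\left(6 - 1\right) + 5226\right) = - 2599 \left(\left(6 - 1\right) + 5226\right) = - 2599 \left(5 + 5226\right) = \left(-2599\right) 5231 = -13595369$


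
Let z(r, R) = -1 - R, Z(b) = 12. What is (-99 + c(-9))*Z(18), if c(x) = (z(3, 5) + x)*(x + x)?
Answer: 2052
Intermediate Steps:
c(x) = 2*x*(-6 + x) (c(x) = ((-1 - 1*5) + x)*(x + x) = ((-1 - 5) + x)*(2*x) = (-6 + x)*(2*x) = 2*x*(-6 + x))
(-99 + c(-9))*Z(18) = (-99 + 2*(-9)*(-6 - 9))*12 = (-99 + 2*(-9)*(-15))*12 = (-99 + 270)*12 = 171*12 = 2052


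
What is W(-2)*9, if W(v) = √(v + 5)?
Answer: 9*√3 ≈ 15.588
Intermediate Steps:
W(v) = √(5 + v)
W(-2)*9 = √(5 - 2)*9 = √3*9 = 9*√3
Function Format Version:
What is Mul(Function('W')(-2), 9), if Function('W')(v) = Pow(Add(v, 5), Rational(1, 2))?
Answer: Mul(9, Pow(3, Rational(1, 2))) ≈ 15.588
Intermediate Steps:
Function('W')(v) = Pow(Add(5, v), Rational(1, 2))
Mul(Function('W')(-2), 9) = Mul(Pow(Add(5, -2), Rational(1, 2)), 9) = Mul(Pow(3, Rational(1, 2)), 9) = Mul(9, Pow(3, Rational(1, 2)))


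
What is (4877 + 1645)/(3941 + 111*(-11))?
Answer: 3261/1360 ≈ 2.3978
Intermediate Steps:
(4877 + 1645)/(3941 + 111*(-11)) = 6522/(3941 - 1221) = 6522/2720 = 6522*(1/2720) = 3261/1360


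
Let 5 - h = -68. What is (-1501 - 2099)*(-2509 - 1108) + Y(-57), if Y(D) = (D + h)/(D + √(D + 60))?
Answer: 7044469048/541 - 8*√3/1623 ≈ 1.3021e+7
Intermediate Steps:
h = 73 (h = 5 - 1*(-68) = 5 + 68 = 73)
Y(D) = (73 + D)/(D + √(60 + D)) (Y(D) = (D + 73)/(D + √(D + 60)) = (73 + D)/(D + √(60 + D)))
(-1501 - 2099)*(-2509 - 1108) + Y(-57) = (-1501 - 2099)*(-2509 - 1108) + (73 - 57)/(-57 + √(60 - 57)) = -3600*(-3617) + 16/(-57 + √3) = 13021200 + 16/(-57 + √3)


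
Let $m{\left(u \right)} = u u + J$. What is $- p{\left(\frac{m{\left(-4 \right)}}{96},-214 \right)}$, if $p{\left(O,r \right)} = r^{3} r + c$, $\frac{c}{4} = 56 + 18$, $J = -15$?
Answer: $-2097273912$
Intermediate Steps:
$c = 296$ ($c = 4 \left(56 + 18\right) = 4 \cdot 74 = 296$)
$m{\left(u \right)} = -15 + u^{2}$ ($m{\left(u \right)} = u u - 15 = u^{2} - 15 = -15 + u^{2}$)
$p{\left(O,r \right)} = 296 + r^{4}$ ($p{\left(O,r \right)} = r^{3} r + 296 = r^{4} + 296 = 296 + r^{4}$)
$- p{\left(\frac{m{\left(-4 \right)}}{96},-214 \right)} = - (296 + \left(-214\right)^{4}) = - (296 + 2097273616) = \left(-1\right) 2097273912 = -2097273912$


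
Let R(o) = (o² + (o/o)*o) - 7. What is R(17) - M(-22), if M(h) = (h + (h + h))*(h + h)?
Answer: -2605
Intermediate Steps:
M(h) = 6*h² (M(h) = (h + 2*h)*(2*h) = (3*h)*(2*h) = 6*h²)
R(o) = -7 + o + o² (R(o) = (o² + 1*o) - 7 = (o² + o) - 7 = (o + o²) - 7 = -7 + o + o²)
R(17) - M(-22) = (-7 + 17 + 17²) - 6*(-22)² = (-7 + 17 + 289) - 6*484 = 299 - 1*2904 = 299 - 2904 = -2605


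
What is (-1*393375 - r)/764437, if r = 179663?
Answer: -573038/764437 ≈ -0.74962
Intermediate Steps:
(-1*393375 - r)/764437 = (-1*393375 - 1*179663)/764437 = (-393375 - 179663)*(1/764437) = -573038*1/764437 = -573038/764437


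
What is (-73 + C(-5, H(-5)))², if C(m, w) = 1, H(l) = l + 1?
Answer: 5184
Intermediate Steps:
H(l) = 1 + l
(-73 + C(-5, H(-5)))² = (-73 + 1)² = (-72)² = 5184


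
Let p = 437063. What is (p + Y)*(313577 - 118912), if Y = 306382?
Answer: 144722720925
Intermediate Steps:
(p + Y)*(313577 - 118912) = (437063 + 306382)*(313577 - 118912) = 743445*194665 = 144722720925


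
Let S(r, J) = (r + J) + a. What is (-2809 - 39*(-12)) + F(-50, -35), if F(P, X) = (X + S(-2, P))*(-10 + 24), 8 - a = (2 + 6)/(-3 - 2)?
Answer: -17123/5 ≈ -3424.6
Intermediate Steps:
a = 48/5 (a = 8 - (2 + 6)/(-3 - 2) = 8 - 8/(-5) = 8 - 8*(-1)/5 = 8 - 1*(-8/5) = 8 + 8/5 = 48/5 ≈ 9.6000)
S(r, J) = 48/5 + J + r (S(r, J) = (r + J) + 48/5 = (J + r) + 48/5 = 48/5 + J + r)
F(P, X) = 532/5 + 14*P + 14*X (F(P, X) = (X + (48/5 + P - 2))*(-10 + 24) = (X + (38/5 + P))*14 = (38/5 + P + X)*14 = 532/5 + 14*P + 14*X)
(-2809 - 39*(-12)) + F(-50, -35) = (-2809 - 39*(-12)) + (532/5 + 14*(-50) + 14*(-35)) = (-2809 + 468) + (532/5 - 700 - 490) = -2341 - 5418/5 = -17123/5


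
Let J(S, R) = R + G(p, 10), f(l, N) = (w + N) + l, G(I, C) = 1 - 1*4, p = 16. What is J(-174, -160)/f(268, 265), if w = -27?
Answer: -163/506 ≈ -0.32213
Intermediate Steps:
G(I, C) = -3 (G(I, C) = 1 - 4 = -3)
f(l, N) = -27 + N + l (f(l, N) = (-27 + N) + l = -27 + N + l)
J(S, R) = -3 + R (J(S, R) = R - 3 = -3 + R)
J(-174, -160)/f(268, 265) = (-3 - 160)/(-27 + 265 + 268) = -163/506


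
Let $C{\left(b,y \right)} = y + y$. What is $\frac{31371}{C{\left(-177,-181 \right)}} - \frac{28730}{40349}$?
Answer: $- \frac{1276188739}{14606338} \approx -87.372$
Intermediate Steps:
$C{\left(b,y \right)} = 2 y$
$\frac{31371}{C{\left(-177,-181 \right)}} - \frac{28730}{40349} = \frac{31371}{2 \left(-181\right)} - \frac{28730}{40349} = \frac{31371}{-362} - \frac{28730}{40349} = 31371 \left(- \frac{1}{362}\right) - \frac{28730}{40349} = - \frac{31371}{362} - \frac{28730}{40349} = - \frac{1276188739}{14606338}$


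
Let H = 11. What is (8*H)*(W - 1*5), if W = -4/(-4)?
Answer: -352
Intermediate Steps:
W = 1 (W = -4*(-1/4) = 1)
(8*H)*(W - 1*5) = (8*11)*(1 - 1*5) = 88*(1 - 5) = 88*(-4) = -352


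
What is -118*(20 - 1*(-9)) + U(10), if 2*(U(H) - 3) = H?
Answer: -3414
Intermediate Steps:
U(H) = 3 + H/2
-118*(20 - 1*(-9)) + U(10) = -118*(20 - 1*(-9)) + (3 + (½)*10) = -118*(20 + 9) + (3 + 5) = -118*29 + 8 = -3422 + 8 = -3414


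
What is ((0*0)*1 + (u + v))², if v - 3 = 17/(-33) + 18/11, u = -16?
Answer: 153664/1089 ≈ 141.11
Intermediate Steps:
v = 136/33 (v = 3 + (17/(-33) + 18/11) = 3 + (17*(-1/33) + 18*(1/11)) = 3 + (-17/33 + 18/11) = 3 + 37/33 = 136/33 ≈ 4.1212)
((0*0)*1 + (u + v))² = ((0*0)*1 + (-16 + 136/33))² = (0*1 - 392/33)² = (0 - 392/33)² = (-392/33)² = 153664/1089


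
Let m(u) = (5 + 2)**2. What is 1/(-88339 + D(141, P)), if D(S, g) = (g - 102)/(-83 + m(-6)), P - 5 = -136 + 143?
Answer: -17/1501718 ≈ -1.1320e-5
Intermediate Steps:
m(u) = 49 (m(u) = 7**2 = 49)
P = 12 (P = 5 + (-136 + 143) = 5 + 7 = 12)
D(S, g) = 3 - g/34 (D(S, g) = (g - 102)/(-83 + 49) = (-102 + g)/(-34) = (-102 + g)*(-1/34) = 3 - g/34)
1/(-88339 + D(141, P)) = 1/(-88339 + (3 - 1/34*12)) = 1/(-88339 + (3 - 6/17)) = 1/(-88339 + 45/17) = 1/(-1501718/17) = -17/1501718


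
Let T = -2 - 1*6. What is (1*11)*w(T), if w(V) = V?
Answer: -88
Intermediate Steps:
T = -8 (T = -2 - 6 = -8)
(1*11)*w(T) = (1*11)*(-8) = 11*(-8) = -88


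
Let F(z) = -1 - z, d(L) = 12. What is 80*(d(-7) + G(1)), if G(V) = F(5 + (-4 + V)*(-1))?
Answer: 240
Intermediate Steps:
G(V) = -10 + V (G(V) = -1 - (5 + (-4 + V)*(-1)) = -1 - (5 + (4 - V)) = -1 - (9 - V) = -1 + (-9 + V) = -10 + V)
80*(d(-7) + G(1)) = 80*(12 + (-10 + 1)) = 80*(12 - 9) = 80*3 = 240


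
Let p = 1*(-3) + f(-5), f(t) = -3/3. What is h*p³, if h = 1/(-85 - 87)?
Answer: 16/43 ≈ 0.37209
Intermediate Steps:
f(t) = -1 (f(t) = -3*⅓ = -1)
p = -4 (p = 1*(-3) - 1 = -3 - 1 = -4)
h = -1/172 (h = 1/(-172) = -1/172 ≈ -0.0058140)
h*p³ = -1/172*(-4)³ = -1/172*(-64) = 16/43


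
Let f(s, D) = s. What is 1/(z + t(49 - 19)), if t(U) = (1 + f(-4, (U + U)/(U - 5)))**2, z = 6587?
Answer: 1/6596 ≈ 0.00015161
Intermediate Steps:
t(U) = 9 (t(U) = (1 - 4)**2 = (-3)**2 = 9)
1/(z + t(49 - 19)) = 1/(6587 + 9) = 1/6596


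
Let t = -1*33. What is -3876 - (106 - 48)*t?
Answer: -1962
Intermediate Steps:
t = -33
-3876 - (106 - 48)*t = -3876 - (106 - 48)*(-33) = -3876 - 58*(-33) = -3876 - 1*(-1914) = -3876 + 1914 = -1962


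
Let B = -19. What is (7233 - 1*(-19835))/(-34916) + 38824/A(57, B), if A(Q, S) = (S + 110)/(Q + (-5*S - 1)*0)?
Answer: 394211875/16211 ≈ 24318.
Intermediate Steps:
A(Q, S) = (110 + S)/Q (A(Q, S) = (110 + S)/(Q + (-1 - 5*S)*0) = (110 + S)/(Q + 0) = (110 + S)/Q)
(7233 - 1*(-19835))/(-34916) + 38824/A(57, B) = (7233 - 1*(-19835))/(-34916) + 38824/(((110 - 19)/57)) = (7233 + 19835)*(-1/34916) + 38824/(((1/57)*91)) = 27068*(-1/34916) + 38824/(91/57) = -6767/8729 + 38824*(57/91) = -6767/8729 + 2212968/91 = 394211875/16211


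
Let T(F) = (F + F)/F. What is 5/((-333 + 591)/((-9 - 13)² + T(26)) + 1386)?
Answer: 405/112309 ≈ 0.0036061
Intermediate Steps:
T(F) = 2 (T(F) = (2*F)/F = 2)
5/((-333 + 591)/((-9 - 13)² + T(26)) + 1386) = 5/((-333 + 591)/((-9 - 13)² + 2) + 1386) = 5/(258/((-22)² + 2) + 1386) = 5/(258/(484 + 2) + 1386) = 5/(258/486 + 1386) = 5/(258*(1/486) + 1386) = 5/(43/81 + 1386) = 5/(112309/81) = (81/112309)*5 = 405/112309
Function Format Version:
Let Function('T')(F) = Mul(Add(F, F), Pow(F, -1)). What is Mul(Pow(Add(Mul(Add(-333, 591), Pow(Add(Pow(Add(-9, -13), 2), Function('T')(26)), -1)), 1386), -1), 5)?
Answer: Rational(405, 112309) ≈ 0.0036061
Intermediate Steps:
Function('T')(F) = 2 (Function('T')(F) = Mul(Mul(2, F), Pow(F, -1)) = 2)
Mul(Pow(Add(Mul(Add(-333, 591), Pow(Add(Pow(Add(-9, -13), 2), Function('T')(26)), -1)), 1386), -1), 5) = Mul(Pow(Add(Mul(Add(-333, 591), Pow(Add(Pow(Add(-9, -13), 2), 2), -1)), 1386), -1), 5) = Mul(Pow(Add(Mul(258, Pow(Add(Pow(-22, 2), 2), -1)), 1386), -1), 5) = Mul(Pow(Add(Mul(258, Pow(Add(484, 2), -1)), 1386), -1), 5) = Mul(Pow(Add(Mul(258, Pow(486, -1)), 1386), -1), 5) = Mul(Pow(Add(Mul(258, Rational(1, 486)), 1386), -1), 5) = Mul(Pow(Add(Rational(43, 81), 1386), -1), 5) = Mul(Pow(Rational(112309, 81), -1), 5) = Mul(Rational(81, 112309), 5) = Rational(405, 112309)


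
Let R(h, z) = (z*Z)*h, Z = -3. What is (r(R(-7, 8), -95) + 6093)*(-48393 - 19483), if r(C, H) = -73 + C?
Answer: -420016688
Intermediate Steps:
R(h, z) = -3*h*z (R(h, z) = (z*(-3))*h = (-3*z)*h = -3*h*z)
(r(R(-7, 8), -95) + 6093)*(-48393 - 19483) = ((-73 - 3*(-7)*8) + 6093)*(-48393 - 19483) = ((-73 + 168) + 6093)*(-67876) = (95 + 6093)*(-67876) = 6188*(-67876) = -420016688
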